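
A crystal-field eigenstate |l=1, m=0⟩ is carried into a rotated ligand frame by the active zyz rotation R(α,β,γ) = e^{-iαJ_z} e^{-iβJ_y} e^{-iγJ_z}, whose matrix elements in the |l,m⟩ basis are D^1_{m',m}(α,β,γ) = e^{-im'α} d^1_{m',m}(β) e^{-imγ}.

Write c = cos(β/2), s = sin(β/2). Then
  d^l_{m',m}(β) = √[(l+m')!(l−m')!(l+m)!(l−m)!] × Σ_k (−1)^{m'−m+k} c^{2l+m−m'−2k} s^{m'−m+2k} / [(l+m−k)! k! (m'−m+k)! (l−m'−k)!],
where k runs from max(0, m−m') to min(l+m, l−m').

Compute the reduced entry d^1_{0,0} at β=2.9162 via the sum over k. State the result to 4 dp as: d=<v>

d=-0.9747

d^1_{0,0}(β=2.9162) via the finite sum:
c=cos(2.916200/2)=0.112458, s=sin(2.916200/2)=0.993656; N=√[1·1·1·1]=1.000000
Admissible k: 0..1 (factorial args all ≥0)
  k=0: (−1)^0·1.0000/(1)·0.1125^2·0.9937^0 = +0.012647
  k=1: (−1)^1·1.0000/(1)·0.1125^0·0.9937^2 = -0.987353
d^1_{0,0}(2.9162) = +0.012647 -0.987353 = -0.974706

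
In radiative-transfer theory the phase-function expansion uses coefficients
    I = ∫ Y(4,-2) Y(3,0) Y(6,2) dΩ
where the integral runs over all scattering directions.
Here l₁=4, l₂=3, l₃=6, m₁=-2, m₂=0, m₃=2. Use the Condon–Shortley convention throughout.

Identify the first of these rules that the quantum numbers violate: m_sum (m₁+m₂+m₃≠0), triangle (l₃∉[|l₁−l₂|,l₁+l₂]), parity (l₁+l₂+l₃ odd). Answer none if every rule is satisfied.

azimuthal sum: -2 + 0 + 2 = 0  ✓
1 ≤ 6 ≤ 7 (triangle on l)  ✓
L = 4 + 3 + 6 = 13 (odd)  ✗

parity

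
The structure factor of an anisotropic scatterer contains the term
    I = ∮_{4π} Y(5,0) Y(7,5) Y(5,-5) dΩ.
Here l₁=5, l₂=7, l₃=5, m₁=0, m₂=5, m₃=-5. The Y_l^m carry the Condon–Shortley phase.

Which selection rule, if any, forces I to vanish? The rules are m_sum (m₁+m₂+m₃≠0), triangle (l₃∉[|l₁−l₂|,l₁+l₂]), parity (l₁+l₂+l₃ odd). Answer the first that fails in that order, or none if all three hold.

parity

azimuthal sum: 0 + 5 − 5 = 0  ✓
2 ≤ 5 ≤ 12 (triangle on l)  ✓
L = 5 + 7 + 5 = 17 (odd)  ✗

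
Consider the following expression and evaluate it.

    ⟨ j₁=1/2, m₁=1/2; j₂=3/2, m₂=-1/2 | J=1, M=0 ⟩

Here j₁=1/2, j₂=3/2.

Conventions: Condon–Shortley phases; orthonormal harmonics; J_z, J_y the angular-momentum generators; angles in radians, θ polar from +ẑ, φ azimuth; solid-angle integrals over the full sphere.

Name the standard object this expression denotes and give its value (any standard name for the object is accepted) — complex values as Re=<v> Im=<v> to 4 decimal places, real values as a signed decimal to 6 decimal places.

Clebsch–Gordan coefficient, +√(1/2) ≈ +0.707107

This is a Clebsch–Gordan (vector-coupling) coefficient.
j₁+j₂−J=1  J+j₁−j₂=0  J−j₁+j₂=2  j₁+j₂+J+1=4
(j₁±m₁, j₂±m₂, J±M) = (1,0,1,2,1,1)
P² = 1/2
sum k=0..0:
  [0] +1/1 = 1
S = 1
C² = P²·S² = 1/2 ; C = +0.707107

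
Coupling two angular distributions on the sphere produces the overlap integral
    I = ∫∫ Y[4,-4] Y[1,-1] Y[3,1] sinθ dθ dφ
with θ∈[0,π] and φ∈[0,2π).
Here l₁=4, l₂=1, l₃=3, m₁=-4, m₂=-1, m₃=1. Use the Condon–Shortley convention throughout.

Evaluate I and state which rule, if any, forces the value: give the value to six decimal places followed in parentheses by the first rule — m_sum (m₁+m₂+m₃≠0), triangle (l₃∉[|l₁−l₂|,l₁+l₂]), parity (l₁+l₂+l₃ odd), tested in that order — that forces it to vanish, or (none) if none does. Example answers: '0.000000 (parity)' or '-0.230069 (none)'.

0.000000 (m_sum)

m-sum = -4 − 1 + 1 = -4 ≠ 0 ⇒ I = 0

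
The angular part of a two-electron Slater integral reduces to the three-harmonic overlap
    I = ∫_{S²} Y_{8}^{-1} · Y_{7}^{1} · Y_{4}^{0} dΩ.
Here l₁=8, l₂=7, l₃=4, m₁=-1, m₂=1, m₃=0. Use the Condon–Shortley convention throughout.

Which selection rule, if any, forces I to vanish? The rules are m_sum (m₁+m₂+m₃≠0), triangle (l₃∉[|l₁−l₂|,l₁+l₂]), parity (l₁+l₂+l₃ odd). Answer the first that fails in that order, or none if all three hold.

parity

azimuthal sum: -1 + 1 + 0 = 0  ✓
1 ≤ 4 ≤ 15 (triangle on l)  ✓
L = 8 + 7 + 4 = 19 (odd)  ✗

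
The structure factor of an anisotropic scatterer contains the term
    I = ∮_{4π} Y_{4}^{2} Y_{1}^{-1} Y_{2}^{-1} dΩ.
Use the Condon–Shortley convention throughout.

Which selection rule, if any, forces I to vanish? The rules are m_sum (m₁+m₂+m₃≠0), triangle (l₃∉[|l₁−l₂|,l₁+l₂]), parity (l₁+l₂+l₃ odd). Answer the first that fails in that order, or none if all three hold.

Σmᵢ = 0  ✓
l₃∈[|l₁−l₂|,l₁+l₂]=[3,5] required, l₃=2 fails  ✗
Σlᵢ = 7 ⇒ odd

triangle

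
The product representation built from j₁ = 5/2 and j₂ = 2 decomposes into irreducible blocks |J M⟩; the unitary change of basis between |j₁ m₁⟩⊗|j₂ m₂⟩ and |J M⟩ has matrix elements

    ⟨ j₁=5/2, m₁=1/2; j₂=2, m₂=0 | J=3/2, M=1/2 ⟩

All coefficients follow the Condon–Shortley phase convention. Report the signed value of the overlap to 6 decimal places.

j₁+j₂−J=3  J+j₁−j₂=2  J−j₁+j₂=1  j₁+j₂+J+1=7
(j₁±m₁, j₂±m₂, J±M) = (3,2,2,2,2,1)
P² = 32/35
sum k=1..2:
  [1] −1/2 = -1/2
  [2] +1/4 = 1/4
S = -1/4
C² = P²·S² = 2/35 ; C = -0.239046

−√(2/35) ≈ -0.239046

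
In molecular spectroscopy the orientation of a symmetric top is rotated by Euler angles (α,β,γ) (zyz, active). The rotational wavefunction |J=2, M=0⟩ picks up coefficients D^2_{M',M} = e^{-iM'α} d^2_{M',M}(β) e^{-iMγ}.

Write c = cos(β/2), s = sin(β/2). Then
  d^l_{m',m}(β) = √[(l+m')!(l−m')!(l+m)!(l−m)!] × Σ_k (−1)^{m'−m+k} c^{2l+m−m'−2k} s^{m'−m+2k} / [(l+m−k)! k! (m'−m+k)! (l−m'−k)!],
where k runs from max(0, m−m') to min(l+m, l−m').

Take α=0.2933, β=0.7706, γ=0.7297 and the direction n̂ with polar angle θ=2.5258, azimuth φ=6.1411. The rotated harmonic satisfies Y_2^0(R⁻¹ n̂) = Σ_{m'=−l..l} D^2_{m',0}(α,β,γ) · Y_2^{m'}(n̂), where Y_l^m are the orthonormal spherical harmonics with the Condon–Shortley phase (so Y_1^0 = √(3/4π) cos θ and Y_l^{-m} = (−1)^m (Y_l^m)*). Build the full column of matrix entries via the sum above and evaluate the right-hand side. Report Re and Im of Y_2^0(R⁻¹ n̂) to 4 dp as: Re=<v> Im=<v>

Need the full column D^2_{m',0} for m'=−2..2 at α=0.2933, β=0.7706, γ=0.7297.
cos(β/2)=0.926686, sin(β/2)=0.375837
d^2_{-2,0}: single k=2 term ⇒ +0.297126;  D = +0.247454+0.164469i
d^2_{-1,0}: k∈[1..2] ⇒ +0.732610 -0.120506 = +0.612104;  D = +0.585964+0.176967i
d^2_{0,0}: k∈[0..2] ⇒ +0.737445 -0.485204 +0.019953 = +0.272194;  D = +0.272194+0.000000i
d^2_{1,0}: k∈[0..1] ⇒ -0.732610 +0.120506 = -0.612104;  D = -0.585964+0.176967i
d^2_{2,0}: single k=0 term ⇒ +0.297126;  D = +0.247454-0.164469i
Y_2^{m'}(θ=2.5258,φ=6.1411) and Σ D·Y over m':
  (+0.2475+0.1645i)·(+0.1237+0.0361i)  (+0.5860+0.1770i)·(-0.3606-0.0516i)  (+0.2722+0.0000i)·(+0.3151+0.0000i)  (-0.5860+0.1770i)·(+0.3606-0.0516i)  (+0.2475-0.1645i)·(+0.1237-0.0361i)
Y_2^0(R⁻¹ n̂) = -0.269223+0.000000i

Re=-0.2692 Im=0.0000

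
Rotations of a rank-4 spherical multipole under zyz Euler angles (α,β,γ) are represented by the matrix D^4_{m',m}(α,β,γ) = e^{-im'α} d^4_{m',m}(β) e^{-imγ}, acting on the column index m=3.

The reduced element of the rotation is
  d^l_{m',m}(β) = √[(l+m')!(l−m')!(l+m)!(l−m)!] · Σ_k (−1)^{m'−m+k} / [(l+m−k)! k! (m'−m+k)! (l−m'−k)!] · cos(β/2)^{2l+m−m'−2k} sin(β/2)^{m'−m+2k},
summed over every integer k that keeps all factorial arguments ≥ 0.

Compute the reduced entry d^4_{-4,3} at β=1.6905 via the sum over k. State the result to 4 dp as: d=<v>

d^4_{-4,3}(β=1.6905) via the finite sum:
Half-angle: c=0.663544, s=0.748137. N=√(1·40320·5040·1)=14255.272709
Admissible k: 7..7 (factorial args all ≥0)
  k=7: (−1)^0·14255.2727/(5040)·0.6635^1·0.7481^7 = +0.246197
d^4_{-4,3}(1.6905) = +0.246197

d=0.2462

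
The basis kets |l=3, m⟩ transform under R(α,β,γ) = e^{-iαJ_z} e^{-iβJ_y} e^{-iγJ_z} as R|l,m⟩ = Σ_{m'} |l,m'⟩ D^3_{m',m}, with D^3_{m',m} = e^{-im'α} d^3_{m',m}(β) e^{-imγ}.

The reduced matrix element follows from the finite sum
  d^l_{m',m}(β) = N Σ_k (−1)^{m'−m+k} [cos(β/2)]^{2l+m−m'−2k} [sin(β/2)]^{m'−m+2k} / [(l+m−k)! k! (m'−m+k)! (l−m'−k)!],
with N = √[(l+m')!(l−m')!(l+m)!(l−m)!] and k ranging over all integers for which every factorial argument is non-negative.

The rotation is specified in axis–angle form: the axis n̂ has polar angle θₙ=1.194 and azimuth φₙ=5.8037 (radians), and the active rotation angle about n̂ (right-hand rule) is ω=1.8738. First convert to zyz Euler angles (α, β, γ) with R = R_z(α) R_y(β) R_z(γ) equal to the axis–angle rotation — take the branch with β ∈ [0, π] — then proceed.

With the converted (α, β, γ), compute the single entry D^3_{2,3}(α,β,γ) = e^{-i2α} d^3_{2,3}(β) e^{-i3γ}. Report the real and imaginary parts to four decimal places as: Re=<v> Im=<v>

Axis–angle → zyz. n̂ = (sinθₙcosφₙ, sinθₙsinφₙ, cosθₙ) = (+0.824992, -0.428960, +0.367943), ω = 1.8738.
R = I cosω + sinω [n̂]ₓ + (1−cosω) n̂n̂ᵀ gives
  R = [+0.585309, -0.810666, -0.015292; -0.108303, -0.059476, -0.992337; +0.803545, +0.582480, -0.122609]
β = atan2(√(R₁₃²+R₂₃²), R₃₃) = 1.693715; α = atan2(R₂₃, R₁₃) mod 2π = 4.696980; γ = atan2(R₃₂, −R₃₁) mod 2π = 2.514358
Split into d^3_{2,3}(β=1.6937) × two z-phases.
Half-angle: c=0.662341, s=0.749203. N=√(120·1·720·1)=293.938769
The bounds max(0,m−m')=1 and min(l+m,l−m')=1 give 1 term
  k=1: (−1)^0·293.9388/(120)·0.6623^5·0.7492^1 = +0.233928
d^3_{2,3}(1.6937) = +0.233928
D = (-0.999525-0.030814i)·(+0.233928)·(+0.305924-0.952056i) = -0.078393+0.220402i

Re=-0.0784 Im=0.2204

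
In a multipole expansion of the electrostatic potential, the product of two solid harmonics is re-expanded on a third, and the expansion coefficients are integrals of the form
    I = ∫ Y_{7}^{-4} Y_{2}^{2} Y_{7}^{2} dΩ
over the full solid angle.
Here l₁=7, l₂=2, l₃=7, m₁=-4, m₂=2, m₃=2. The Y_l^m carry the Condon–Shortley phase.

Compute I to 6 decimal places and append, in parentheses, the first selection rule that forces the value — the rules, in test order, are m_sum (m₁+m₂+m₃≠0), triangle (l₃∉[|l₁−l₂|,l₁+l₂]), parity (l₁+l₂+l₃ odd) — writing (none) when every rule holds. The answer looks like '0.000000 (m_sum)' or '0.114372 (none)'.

-0.163963 (none)

m-sum 0 ✓  L=16 even ✓  5≤7≤9 ✓
Π(2lᵢ+1) = 15×5×15 = 1125
triangle coeff Δ(7,2,7) = 1/185640
Σ_t [0,2]: t=0:+1/2419200 t=1:−1/518400 t=2:+1/2419200 = -1/907200
(3j)²=56/3315 [(7 2 7; 0 0 0)], sign=+1
Σ_t [2,2]: t=2:+1/8709120 = 1/8709120
(3j)²=55/3094 [(7 2 7; -4 2 2)], sign=-1
⇒ 4πI² = 16500/48841
I = (-1)√(16500/48841/(4π)) = -0.16396259
No selection rule forces the value: the integral is nonzero (none).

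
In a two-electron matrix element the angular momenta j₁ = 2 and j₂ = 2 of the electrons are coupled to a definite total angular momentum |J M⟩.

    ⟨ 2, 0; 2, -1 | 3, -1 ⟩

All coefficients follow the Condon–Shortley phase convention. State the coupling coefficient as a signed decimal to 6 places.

+0.447214  (= +√(1/5))

triangle: 1!*3!*3!/8! = 36/40320
(j±m)!: 2!*2!*1!*3!*2!*4! = 1152
prefactor² = (2J+1)*Δ*N² = 36/5
  k=0: +1/(0!*1!*2!*1!*1!*2!) = 1/4
  k=1: −1/(1!*0!*1!*0!*2!*3!) = -1/12
Σ = 1/6  ⇒  CG² = 36/5*(1/6)² = 1/5
CG = +√(1/5) = +0.447214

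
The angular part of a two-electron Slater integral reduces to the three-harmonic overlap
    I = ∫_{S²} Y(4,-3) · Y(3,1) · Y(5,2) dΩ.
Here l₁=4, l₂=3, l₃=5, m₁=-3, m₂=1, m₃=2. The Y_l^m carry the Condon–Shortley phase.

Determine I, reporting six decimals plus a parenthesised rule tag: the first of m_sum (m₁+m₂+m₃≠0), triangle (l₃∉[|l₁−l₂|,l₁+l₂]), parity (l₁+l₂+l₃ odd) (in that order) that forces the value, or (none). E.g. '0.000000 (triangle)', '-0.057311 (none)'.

-0.171363 (none)

Checks pass: Σm=0; 12 even; l₃=5∈[1,7].
(2·4+1)(2·3+1)(2·5+1) = 693
Δ: 2! 6! 4! / 13! → 1/180180
sum: t=0:+1/576 t=1:−1/144 t=2:+1/576 = -1/288
3j²(4 3 5; 0 0 0) = Δ·Π!·Σ² = 20/1001  (sign +1)
sum: t=1:−1/4320 t=2:+1/960 = 7/8640
3j²(4 3 5; -3 1 2) = Δ·Π!·Σ² = 343/12870  (sign -1)
combine: 4πI² = 693·20/1001·343/12870 = 686/1859
take √, sign -1: I = -0.17136315
No selection rule forces the value: the integral is nonzero (none).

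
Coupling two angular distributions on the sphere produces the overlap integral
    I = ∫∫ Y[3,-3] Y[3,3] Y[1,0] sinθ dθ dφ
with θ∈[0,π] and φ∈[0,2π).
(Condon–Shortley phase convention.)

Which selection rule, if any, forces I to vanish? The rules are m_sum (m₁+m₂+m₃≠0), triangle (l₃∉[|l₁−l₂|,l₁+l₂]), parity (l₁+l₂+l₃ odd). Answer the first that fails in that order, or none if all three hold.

azimuthal sum: -3 + 3 + 0 = 0  ✓
0 ≤ 1 ≤ 6 (triangle on l)  ✓
L = 3 + 3 + 1 = 7 (odd)  ✗

parity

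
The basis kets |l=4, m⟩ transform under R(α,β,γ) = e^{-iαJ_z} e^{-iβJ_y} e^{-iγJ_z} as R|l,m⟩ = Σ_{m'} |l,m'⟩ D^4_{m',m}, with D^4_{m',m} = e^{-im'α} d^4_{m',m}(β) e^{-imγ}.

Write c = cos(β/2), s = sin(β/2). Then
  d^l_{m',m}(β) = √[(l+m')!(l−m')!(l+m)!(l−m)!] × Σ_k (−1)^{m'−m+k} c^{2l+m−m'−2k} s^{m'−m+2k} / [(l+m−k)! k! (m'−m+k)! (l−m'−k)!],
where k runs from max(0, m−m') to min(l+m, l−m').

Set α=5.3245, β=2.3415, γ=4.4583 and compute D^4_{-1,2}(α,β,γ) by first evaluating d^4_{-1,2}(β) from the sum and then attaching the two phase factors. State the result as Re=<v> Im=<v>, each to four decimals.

D^4_{-1,2}(5.3245,2.3415,4.4583) = e^{-i·-1·5.3245}·d^4_{-1,2}(2.3415)·e^{-i·2·4.4583}. Compute d first:
c=cos(2.341500/2)=0.389461, s=sin(2.341500/2)=0.921043; N=√[6·120·720·2]=1018.233765
k: max(0,(2)−(-1))=3 … min(4+(2),4−(-1))=5
  k=3: (−1)^0·1018.2338/(72)·0.3895^5·0.9210^3 = +0.099009
  k=4: (−1)^1·1018.2338/(48)·0.3895^3·0.9210^5 = -0.830611
  k=5: (−1)^2·1018.2338/(240)·0.3895^1·0.9210^7 = +0.929094
d^4_{-1,2}(2.3415) = +0.099009 -0.830611 +0.929094 = +0.197492
D = (+0.574596-0.818437i)·(+0.197492)·(-0.873633-0.486586i) = -0.177787+0.085992i

Re=-0.1778 Im=0.0860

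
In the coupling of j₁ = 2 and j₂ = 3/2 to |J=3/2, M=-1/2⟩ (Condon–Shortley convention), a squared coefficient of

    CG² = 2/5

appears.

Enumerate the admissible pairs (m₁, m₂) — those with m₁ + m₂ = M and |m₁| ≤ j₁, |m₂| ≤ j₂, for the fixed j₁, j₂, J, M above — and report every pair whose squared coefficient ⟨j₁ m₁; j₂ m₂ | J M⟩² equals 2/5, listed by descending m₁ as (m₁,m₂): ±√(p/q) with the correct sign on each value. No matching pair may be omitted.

Admissible pairs with m₁+m₂ = M = -1/2: (-2,3/2), (-1,1/2), (0,-1/2), (1,-3/2)
  (m₁,m₂)=(1,-3/2): CG² = 2/5, CG = +√(2/5)   ← matches the target
  (m₁,m₂)=(0,-1/2): CG² = 1/5, CG = −√(1/5)
  (m₁,m₂)=(-1,1/2): CG² = 0/1, CG = 0
  (m₁,m₂)=(-2,3/2): CG² = 2/5, CG = +√(2/5)   ← matches the target
Pairs with CG² = 2/5: (1,-3/2): +√(2/5); (-2,3/2): +√(2/5)

(1,-3/2): +√(2/5); (-2,3/2): +√(2/5)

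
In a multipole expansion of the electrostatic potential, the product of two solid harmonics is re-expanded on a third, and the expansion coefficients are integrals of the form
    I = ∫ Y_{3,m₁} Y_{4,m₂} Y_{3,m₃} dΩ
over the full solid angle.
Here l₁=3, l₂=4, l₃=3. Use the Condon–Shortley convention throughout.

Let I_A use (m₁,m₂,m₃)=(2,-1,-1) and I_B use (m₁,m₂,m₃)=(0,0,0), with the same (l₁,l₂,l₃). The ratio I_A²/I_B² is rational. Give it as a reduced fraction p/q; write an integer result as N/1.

8/9

Shared (l₁,l₂,l₃)=(3,4,3): N and (l;000)² cancel in I_A²/I_B².
A: Δ = 4!·2!·4!/11! = 1/34650; Racah Σ t=0..1: t=0:+1/144 t=1:−1/48 = -1/72; ⇒ 3j(3 4 3; 2 -1 -1)² = 16/693, sgn -1
B: Δ = 4!·2!·4!/11! = 1/34650; Racah Σ t=1..3: t=1:−1/72 t=2:+1/16 t=3:−1/72 = 5/144; ⇒ 3j(3 4 3; 0 0 0)² = 2/77, sgn -1
I_A²/I_B² = (16/693)/(2/77) = 8/9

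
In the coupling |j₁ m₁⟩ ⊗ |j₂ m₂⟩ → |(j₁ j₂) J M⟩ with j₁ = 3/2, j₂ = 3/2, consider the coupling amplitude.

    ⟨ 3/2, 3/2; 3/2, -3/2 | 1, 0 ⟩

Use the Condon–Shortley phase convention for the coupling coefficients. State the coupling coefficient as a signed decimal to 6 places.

j₁+j₂−J=2  J+j₁−j₂=1  J−j₁+j₂=1  j₁+j₂+J+1=5
(j₁±m₁, j₂±m₂, J±M) = (3,0,0,3,1,1)
P² = 9/5
sum k=0..0:
  [0] +1/2 = 1/2
S = 1/2
C² = P²·S² = 9/20 ; C = +0.670820

+0.670820  (= +√(9/20))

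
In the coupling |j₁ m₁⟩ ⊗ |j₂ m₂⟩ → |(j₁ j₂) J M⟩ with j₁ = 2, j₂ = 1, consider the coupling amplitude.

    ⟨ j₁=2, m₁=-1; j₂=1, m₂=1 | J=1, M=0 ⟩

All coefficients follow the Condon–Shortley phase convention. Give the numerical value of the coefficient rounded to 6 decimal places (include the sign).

√[3·2!2!0!/5! · 1!3!2!0!1!1!] = √(6/5)
  +(−1)^2/∏(2,0,1,0,1,0)! = 1/2  (running 1/2)
⟨..|..⟩ = √(6/5)·(1/2) = +0.547723

+√(3/10) ≈ +0.547723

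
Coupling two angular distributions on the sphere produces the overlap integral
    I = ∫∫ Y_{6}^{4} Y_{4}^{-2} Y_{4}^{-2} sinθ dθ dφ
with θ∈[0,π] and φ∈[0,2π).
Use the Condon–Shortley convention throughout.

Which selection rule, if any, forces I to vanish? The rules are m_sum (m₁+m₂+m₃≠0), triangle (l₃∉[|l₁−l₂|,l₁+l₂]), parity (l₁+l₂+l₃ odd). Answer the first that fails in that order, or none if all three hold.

Σmᵢ = 0  ✓
l₃∈[|l₁−l₂|,l₁+l₂]=[2,10], have l₃=4  ✓
Σlᵢ = 14 ⇒ even  ✓

none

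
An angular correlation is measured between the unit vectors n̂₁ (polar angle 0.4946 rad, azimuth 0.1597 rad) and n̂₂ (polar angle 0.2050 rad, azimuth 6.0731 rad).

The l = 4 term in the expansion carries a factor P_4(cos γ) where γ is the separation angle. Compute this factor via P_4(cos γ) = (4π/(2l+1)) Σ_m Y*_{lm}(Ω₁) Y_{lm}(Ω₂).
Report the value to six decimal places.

Addition theorem: P_4(cos γ) = (4π/9) Σ_m Y*_{lm}(Ω₁) Y_{lm}(Ω₂), m = −4…4:
  [-4]  conj(Y_{4,-4})(Ω₁) = 0.01804 + 0.01340j ; Y_{4,-4}(Ω₂) = 0.00051 + 0.00057j ; Δ = 0.00000 + 0.00002j
  [-3]  conj(Y_{4,-3})(Ω₁) = 0.10456 + 0.05432j ; Y_{4,-3}(Ω₂) = 0.00835 + 0.00609j ; Δ = 0.00054 + 0.00109j
  [-2]  conj(Y_{4,-2})(Ω₁) = 0.31651 + 0.10468j ; Y_{4,-2}(Ω₂) = 0.07227 + 0.03229j ; Δ = 0.01949 + 0.01778j
  [-1]  conj(Y_{4,-1})(Ω₁) = 0.47277 + 0.07615j ; Y_{4,-1}(Ω₂) = 0.34211 + 0.07295j ; Δ = 0.15619 + 0.06054j
  [+0]  conj(Y_{4,0})(Ω₁) = 0.08083 + 0.00000j ; Y_{4,0}(Ω₂) = 0.67729 + 0.00000j ; Δ = 0.05475 + 0.00000j
  [+1]  conj(Y_{4,1})(Ω₁) = -0.47277 + 0.07615j ; Y_{4,1}(Ω₂) = -0.34211 + 0.07295j ; Δ = 0.15619 - 0.06054j
  [+2]  conj(Y_{4,2})(Ω₁) = 0.31651 - 0.10468j ; Y_{4,2}(Ω₂) = 0.07227 - 0.03229j ; Δ = 0.01949 - 0.01778j
  [+3]  conj(Y_{4,3})(Ω₁) = -0.10456 + 0.05432j ; Y_{4,3}(Ω₂) = -0.00835 + 0.00609j ; Δ = 0.00054 - 0.00109j
  [+4]  conj(Y_{4,4})(Ω₁) = 0.01804 - 0.01340j ; Y_{4,4}(Ω₂) = 0.00051 - 0.00057j ; Δ = 0.00000 - 0.00002j
Σ over m = 0.40719 - 0.00000j; ×(4π/9) → 0.56855 - 0.00000j. Real part: 0.568548

0.568548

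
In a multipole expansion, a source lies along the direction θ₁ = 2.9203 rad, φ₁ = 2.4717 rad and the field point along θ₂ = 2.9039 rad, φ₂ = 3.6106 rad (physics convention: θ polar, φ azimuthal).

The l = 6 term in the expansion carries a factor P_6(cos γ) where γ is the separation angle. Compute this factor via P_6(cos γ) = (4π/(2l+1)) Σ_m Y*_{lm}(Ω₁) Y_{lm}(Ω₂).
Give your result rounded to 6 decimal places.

0.456209

Expand P_6 via completeness: Σ_{m} conj(Y_{6,m}) at Ω₁ times Y_{6,m} at Ω₂ —
  m=-6: (-0.000035, 0.000042) × (-0.000078, -0.000026) = (0.000000, -0.000000)  (running Σ = (0.000000, -0.000000))
  m=-5: (-0.000814, 0.000172) × (-0.000823, -0.000842) = (0.000001, 0.000001)  (running Σ = (0.000001, 0.000001))
  m=-4: (-0.007020, -0.003496) × (-0.003095, -0.009822) = (-0.000013, 0.000080)  (running Σ = (-0.000012, 0.000080))
  m=-3: (-0.021331, -0.045441) × (0.009958, -0.060258) = (-0.002951, 0.000833)  (running Σ = (-0.002962, 0.000913))
  m=-2: (0.049449, -0.210233) × (0.143526, -0.195703) = (-0.034046, -0.039851)  (running Σ = (-0.037008, -0.038938))
  m=-1: (0.438595, -0.347402) × (0.513454, -0.260176) = (0.134812, -0.292487)  (running Σ = (0.097804, -0.331425))
  m=0: (0.556731, -0.000000) × (0.496368, 0.000000) = (0.276344, 0.000000)  (running Σ = (0.374147, -0.331425))
  m=1: (-0.438595, -0.347402) × (-0.513454, -0.260176) = (0.134812, 0.292487)  (running Σ = (0.508960, -0.038938))
  m=2: (0.049449, 0.210233) × (0.143526, 0.195703) = (-0.034046, 0.039851)  (running Σ = (0.474914, 0.000913))
  m=3: (0.021331, -0.045441) × (-0.009958, -0.060258) = (-0.002951, -0.000833)  (running Σ = (0.471963, 0.000080))
  m=4: (-0.007020, 0.003496) × (-0.003095, 0.009822) = (-0.000013, -0.000080)  (running Σ = (0.471951, 0.000001))
  m=5: (0.000814, 0.000172) × (0.000823, -0.000842) = (0.000001, -0.000001)  (running Σ = (0.471951, -0.000000))
  m=6: (-0.000035, -0.000042) × (-0.000078, 0.000026) = (0.000000, 0.000000)  (running Σ = (0.471951, -0.000000))
Accumulated sum (0.471951, -0.000000); after 4π/(2l+1) scaling, (0.456209, -0.000000) ⇒ P_6 = 0.456209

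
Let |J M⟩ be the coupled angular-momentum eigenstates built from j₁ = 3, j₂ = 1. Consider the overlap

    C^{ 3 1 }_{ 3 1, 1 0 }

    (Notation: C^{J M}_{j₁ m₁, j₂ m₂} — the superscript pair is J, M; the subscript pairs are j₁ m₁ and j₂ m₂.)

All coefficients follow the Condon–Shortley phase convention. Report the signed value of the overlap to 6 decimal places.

triangle: 1!·5!·1!/8! = 120/40320
(j±m)!: 4!·2!·1!·1!·4!·2! = 2304
prefactor² = (2J+1)·Δ·N² = 48
  k=0: +1/(0!·1!·2!·1!·3!·0!) = 1/12
  k=1: −1/(1!·0!·1!·0!·4!·1!) = -1/24
Σ = 1/24  ⇒  CG² = 48·(1/24)² = 1/12
CG = +√(1/12) = +0.288675

+√(1/12) ≈ +0.288675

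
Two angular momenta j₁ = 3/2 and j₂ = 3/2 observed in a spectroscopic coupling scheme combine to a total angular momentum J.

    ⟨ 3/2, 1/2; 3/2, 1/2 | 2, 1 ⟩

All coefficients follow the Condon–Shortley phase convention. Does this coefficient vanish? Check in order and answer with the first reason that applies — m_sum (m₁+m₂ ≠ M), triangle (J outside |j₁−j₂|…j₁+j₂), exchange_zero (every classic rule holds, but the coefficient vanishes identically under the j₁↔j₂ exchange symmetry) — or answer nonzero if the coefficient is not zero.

exchange_zero

m-sum: m₁+m₂ = 1/2+1/2 = 1, M = 1  ✓
triangle: |j₁−j₂| = 0 ≤ J = 2 ≤ j₁+j₂ = 3  ✓
exchange: j₁=j₂ and m₁=m₂, and (−1)^(j₁+j₂−J) = (−1)^1 = −1 forces ⟨j₁m₁;j₂m₂|JM⟩ = −⟨j₂m₂;j₁m₁|JM⟩ = −⟨j₁m₁;j₂m₂|JM⟩ ⇒ the coefficient vanishes identically
Racah sum check: Σ_k collapses to 0 ⇒ CG = 0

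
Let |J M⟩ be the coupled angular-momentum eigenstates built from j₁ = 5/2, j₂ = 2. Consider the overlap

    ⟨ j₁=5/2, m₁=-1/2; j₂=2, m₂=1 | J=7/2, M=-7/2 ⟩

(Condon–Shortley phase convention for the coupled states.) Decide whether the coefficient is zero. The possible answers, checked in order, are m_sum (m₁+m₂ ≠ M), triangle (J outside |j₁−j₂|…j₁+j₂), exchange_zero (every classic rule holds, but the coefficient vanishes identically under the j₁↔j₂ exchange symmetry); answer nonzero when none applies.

m-sum: m₁+m₂ = -1/2+1 = 1/2, M = -7/2  ✗ ⇒ coefficient is 0

m_sum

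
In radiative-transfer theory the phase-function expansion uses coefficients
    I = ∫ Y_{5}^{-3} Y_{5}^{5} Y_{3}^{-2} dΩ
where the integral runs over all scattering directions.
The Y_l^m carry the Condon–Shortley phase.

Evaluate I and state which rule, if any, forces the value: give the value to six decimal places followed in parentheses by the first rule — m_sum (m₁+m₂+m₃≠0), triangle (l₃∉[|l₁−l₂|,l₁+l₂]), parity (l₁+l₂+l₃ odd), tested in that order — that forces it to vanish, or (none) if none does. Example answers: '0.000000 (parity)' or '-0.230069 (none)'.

l₁+l₂+l₃=13 is odd: 3j(l;000)=0 ⇒ I=0

0.000000 (parity)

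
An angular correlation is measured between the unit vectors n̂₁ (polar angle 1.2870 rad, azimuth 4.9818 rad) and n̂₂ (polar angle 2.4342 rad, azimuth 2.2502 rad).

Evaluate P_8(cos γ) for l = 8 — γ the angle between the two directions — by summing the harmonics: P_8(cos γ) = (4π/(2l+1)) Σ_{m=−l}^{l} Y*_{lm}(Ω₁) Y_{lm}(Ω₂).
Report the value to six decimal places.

0.056340

Summing Y*_{l m}(θ₁,φ₁)·Y_{l m}(θ₂,φ₂) over m ∈ [−8, 8]; prefactor 4π/(2·8+1) = 0.739198:
  m=-8: (-0.205163, 0.310098) × (0.010845, 0.012295) = (-0.006038, 0.000841)  (running Σ = (-0.006038, 0.000841))
  m=-7: (-0.412442, -0.134431) × (0.076626, -0.003330) = (-0.032052, -0.008927)  (running Σ = (-0.038089, -0.008087))
  m=-6: (0.002368, -0.051808) × (0.129077, -0.174832) = (-0.008752, -0.007101)  (running Σ = (-0.046841, -0.015188))
  m=-5: (-0.330176, 0.075132) × (-0.102531, -0.392646) = (0.063354, 0.121939)  (running Σ = (0.016512, 0.106751))
  m=-4: (-0.086903, -0.161697) × (-0.421903, -0.190427) = (0.005873, 0.084769)  (running Σ = (0.022386, 0.191520))
  m=-3: (-0.187952, 0.179559) × (-0.161898, 0.081713) = (0.015757, -0.044428)  (running Σ = (0.038142, 0.147092))
  m=-2: (-0.198289, -0.118543) × (0.059901, -0.278323) = (-0.044871, 0.048087)  (running Σ = (-0.006729, 0.195179))
  m=-1: (-0.058606, 0.212244) × (-0.210670, -0.260835) = (0.067707, -0.029427)  (running Σ = (0.060978, 0.165752))
  m=0: (-0.242927, -0.000000) × (0.188285, 0.000000) = (-0.045740, -0.000000)  (running Σ = (0.015239, 0.165752))
  m=1: (0.058606, 0.212244) × (0.210670, -0.260835) = (0.067707, 0.029427)  (running Σ = (0.082946, 0.195179))
  m=2: (-0.198289, 0.118543) × (0.059901, 0.278323) = (-0.044871, -0.048087)  (running Σ = (0.038075, 0.147092))
  m=3: (0.187952, 0.179559) × (0.161898, 0.081713) = (0.015757, 0.044428)  (running Σ = (0.053832, 0.191520))
  m=4: (-0.086903, 0.161697) × (-0.421903, 0.190427) = (0.005873, -0.084769)  (running Σ = (0.059705, 0.106751))
  m=5: (0.330176, 0.075132) × (0.102531, -0.392646) = (0.063354, -0.121939)  (running Σ = (0.123059, -0.015188))
  m=6: (0.002368, 0.051808) × (0.129077, 0.174832) = (-0.008752, 0.007101)  (running Σ = (0.114306, -0.008087))
  m=7: (0.412442, -0.134431) × (-0.076626, -0.003330) = (-0.032052, 0.008927)  (running Σ = (0.082255, 0.000841))
  m=8: (-0.205163, -0.310098) × (0.010845, -0.012295) = (-0.006038, -0.000841)  (running Σ = (0.076217, 0.000000))
Accumulated sum (0.076217, 0.000000); after 4π/(2l+1) scaling, (0.056340, 0.000000) ⇒ P_8 = 0.056340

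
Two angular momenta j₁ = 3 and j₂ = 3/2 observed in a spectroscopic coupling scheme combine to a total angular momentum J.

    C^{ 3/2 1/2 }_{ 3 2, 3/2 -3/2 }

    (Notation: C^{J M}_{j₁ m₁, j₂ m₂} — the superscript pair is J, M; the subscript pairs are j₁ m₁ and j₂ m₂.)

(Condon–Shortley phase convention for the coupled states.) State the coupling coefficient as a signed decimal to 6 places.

√[4·3!3!0!/7! · 5!1!0!3!2!1!] = √(288/7)
  +(−1)^0/∏(0,3,1,0,2,0)! = 1/12  (running 1/12)
⟨..|..⟩ = √(288/7)·(1/12) = +0.534522

+√(2/7) ≈ +0.534522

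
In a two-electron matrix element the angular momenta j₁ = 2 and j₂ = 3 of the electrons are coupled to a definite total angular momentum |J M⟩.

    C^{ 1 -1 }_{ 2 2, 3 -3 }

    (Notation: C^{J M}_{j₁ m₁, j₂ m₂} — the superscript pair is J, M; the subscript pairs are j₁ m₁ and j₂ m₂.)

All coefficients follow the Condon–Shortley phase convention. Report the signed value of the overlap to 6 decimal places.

triangle: 4!·0!·2!/7! = 48/5040
(j±m)!: 4!·0!·0!·6!·0!·2! = 34560
prefactor² = (2J+1)·Δ·N² = 6912/7
  k=0: +1/(0!·4!·0!·0!·0!·2!) = 1/48
Σ = 1/48  ⇒  CG² = 6912/7·(1/48)² = 3/7
CG = +√(3/7) = +0.654654

+√(3/7) = +0.654654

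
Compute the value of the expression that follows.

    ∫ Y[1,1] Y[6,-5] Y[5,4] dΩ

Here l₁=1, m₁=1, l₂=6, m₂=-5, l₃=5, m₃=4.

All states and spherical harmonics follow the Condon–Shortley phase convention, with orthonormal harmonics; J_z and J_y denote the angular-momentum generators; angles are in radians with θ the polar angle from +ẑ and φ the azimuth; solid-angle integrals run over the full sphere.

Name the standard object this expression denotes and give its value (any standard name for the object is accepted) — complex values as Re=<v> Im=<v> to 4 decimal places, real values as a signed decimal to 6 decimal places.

This is a Gaunt coefficient — the integral of a triple product of spherical harmonics over the sphere.
Checks pass: Σm=0; 12 even; l₃=5∈[5,7].
(2·1+1)(2·6+1)(2·5+1) = 429
Δ: 2! 0! 10! / 13! → 1/858
sum: t=1:−1/14400 = -1/14400
3j²(1 6 5; 0 0 0) = Δ·Π!·Σ² = 6/143  (sign +1)
sum: t=0:+1/725760 = 1/725760
3j²(1 6 5; 1 -5 4) = Δ·Π!·Σ² = 5/78  (sign -1)
combine: 4πI² = 429·6/143·5/78 = 15/13
take √, sign -1: I = -0.30301841

Gaunt coefficient, -0.303018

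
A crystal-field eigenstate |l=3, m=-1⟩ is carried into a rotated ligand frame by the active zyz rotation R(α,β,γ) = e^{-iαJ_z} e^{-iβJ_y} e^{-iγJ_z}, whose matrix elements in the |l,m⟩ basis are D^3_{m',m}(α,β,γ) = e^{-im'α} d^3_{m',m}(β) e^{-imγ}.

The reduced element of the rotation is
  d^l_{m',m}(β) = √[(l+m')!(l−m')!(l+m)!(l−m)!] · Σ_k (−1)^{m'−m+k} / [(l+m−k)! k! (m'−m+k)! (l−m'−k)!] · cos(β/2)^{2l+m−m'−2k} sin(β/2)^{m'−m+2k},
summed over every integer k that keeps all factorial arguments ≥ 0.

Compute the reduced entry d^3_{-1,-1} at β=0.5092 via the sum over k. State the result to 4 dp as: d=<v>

d=0.3990

d^3_{-1,-1}(β=0.5092) via the finite sum:
With c≡cos(β/2)=0.967764 and s≡sin(β/2)=0.251858, N=[2·24·2·24]^{1/2}=48.000000
Admissible k: 0..2 (factorial args all ≥0)
  k=0: (−1)^0·48.0000/(48)·0.9678^6·0.2519^0 = +0.821518
  k=1: (−1)^1·48.0000/(6)·0.9678^4·0.2519^2 = -0.445124
  k=2: (−1)^2·48.0000/(8)·0.9678^2·0.2519^4 = +0.022611
d^3_{-1,-1}(0.5092) = +0.821518 -0.445124 +0.022611 = +0.399005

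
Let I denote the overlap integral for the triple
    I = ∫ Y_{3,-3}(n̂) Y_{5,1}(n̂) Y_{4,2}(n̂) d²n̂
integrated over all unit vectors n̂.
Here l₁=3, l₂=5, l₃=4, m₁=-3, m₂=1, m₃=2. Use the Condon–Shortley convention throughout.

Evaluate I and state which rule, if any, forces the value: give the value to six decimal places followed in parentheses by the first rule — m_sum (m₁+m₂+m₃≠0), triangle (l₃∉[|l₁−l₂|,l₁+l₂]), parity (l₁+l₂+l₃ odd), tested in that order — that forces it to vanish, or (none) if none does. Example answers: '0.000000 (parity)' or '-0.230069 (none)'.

Checks pass: Σm=0; 12 even; l₃=4∈[2,8].
(2·3+1)(2·5+1)(2·4+1) = 693
Δ: 4! 2! 6! / 13! → 1/180180
sum: t=1:−1/576 t=2:+1/144 t=3:−1/576 = 1/288
3j²(3 5 4; 0 0 0) = Δ·Π!·Σ² = 20/1001  (sign +1)
sum: t=4:+1/2304 = 1/2304
3j²(3 5 4; -3 1 2) = Δ·Π!·Σ² = 75/4004  (sign +1)
combine: 4πI² = 693·20/1001·75/4004 = 3375/13013
take √, sign +1: I = 0.14366244
No selection rule forces the value: the integral is nonzero (none).

0.143662 (none)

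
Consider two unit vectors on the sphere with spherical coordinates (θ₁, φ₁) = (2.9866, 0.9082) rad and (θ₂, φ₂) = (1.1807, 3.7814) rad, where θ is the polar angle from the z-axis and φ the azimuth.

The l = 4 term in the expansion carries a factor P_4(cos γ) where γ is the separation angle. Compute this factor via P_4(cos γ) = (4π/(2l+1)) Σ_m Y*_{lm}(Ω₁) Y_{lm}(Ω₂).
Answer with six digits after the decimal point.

Summing Y*_{l m}(θ₁,φ₁)·Y_{l m}(θ₂,φ₂) over m ∈ [−4, 4]; prefactor 4π/(2·4+1) = 1.396263:
  m=-4: Y*=(-0.000222, -0.000119)  Y=(-0.270424, -0.178088)  product (0.000039, 0.000072)
  m=-3: Y*=(0.004160, -0.001843)  Y=(0.128636, 0.353909)  product (0.001187, 0.001235)
  m=-2: Y*=(-0.011307, 0.045107)  Y=(0.001009, -0.003365)  product (0.000140, 0.000084)
  m=-1: Y*=(-0.170148, -0.218062)  Y=(0.265319, -0.197462)  product (-0.088202, -0.024258)
  m=+0: Y*=(0.747548, -0.000000)  Y=(-0.064148, 0.000000)  product (-0.047954, 0.000000)
  m=+1: Y*=(0.170148, -0.218062)  Y=(-0.265319, -0.197462)  product (-0.088202, 0.024258)
  m=+2: Y*=(-0.011307, -0.045107)  Y=(0.001009, 0.003365)  product (0.000140, -0.000084)
  m=+3: Y*=(-0.004160, -0.001843)  Y=(-0.128636, 0.353909)  product (0.001187, -0.001235)
  m=+4: Y*=(-0.000222, 0.000119)  Y=(-0.270424, 0.178088)  product (0.000039, -0.000072)
Accumulated sum (-0.221626, -0.000000); after 4π/(2l+1) scaling, (-0.309448, -0.000000) ⇒ P_4 = -0.309448

-0.309448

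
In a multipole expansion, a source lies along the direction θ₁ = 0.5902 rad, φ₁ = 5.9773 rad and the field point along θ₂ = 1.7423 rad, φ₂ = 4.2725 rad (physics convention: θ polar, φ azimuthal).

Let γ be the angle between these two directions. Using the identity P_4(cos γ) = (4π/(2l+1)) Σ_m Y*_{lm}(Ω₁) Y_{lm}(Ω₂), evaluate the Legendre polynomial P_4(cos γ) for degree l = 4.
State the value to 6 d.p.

0.210924

Expand P_4 via completeness: Σ_{m} conj(Y_{4,m}) at Ω₁ times Y_{4,m} at Ω₂ —
  m=-4: Y*=(0.014447, -0.039917)  Y=(-0.078270, 0.409720)  product (0.015224, 0.009044)
  m=-3: Y*=(0.108928, -0.142357)  Y=(-0.197941, 0.050781)  product (-0.014332, 0.033710)
  m=-2: Y*=(0.325018, -0.228019)  Y=(0.164788, 0.199248)  product (0.098991, 0.027184)
  m=-1: Y*=(0.382128, -0.120675)  Y=(-0.094725, 0.201267)  product (-0.011909, 0.088341)
  m=+0: Y*=(-0.109109, -0.000000)  Y=(0.228064, 0.000000)  product (-0.024884, -0.000000)
  m=+1: Y*=(-0.382128, -0.120675)  Y=(0.094725, 0.201267)  product (-0.011909, -0.088341)
  m=+2: Y*=(0.325018, 0.228019)  Y=(0.164788, -0.199248)  product (0.098991, -0.027184)
  m=+3: Y*=(-0.108928, -0.142357)  Y=(0.197941, 0.050781)  product (-0.014332, -0.033710)
  m=+4: Y*=(0.014447, 0.039917)  Y=(-0.078270, -0.409720)  product (0.015224, -0.009044)
Accumulated sum (0.151064, 0.000000); after 4π/(2l+1) scaling, (0.210924, 0.000000) ⇒ P_4 = 0.210924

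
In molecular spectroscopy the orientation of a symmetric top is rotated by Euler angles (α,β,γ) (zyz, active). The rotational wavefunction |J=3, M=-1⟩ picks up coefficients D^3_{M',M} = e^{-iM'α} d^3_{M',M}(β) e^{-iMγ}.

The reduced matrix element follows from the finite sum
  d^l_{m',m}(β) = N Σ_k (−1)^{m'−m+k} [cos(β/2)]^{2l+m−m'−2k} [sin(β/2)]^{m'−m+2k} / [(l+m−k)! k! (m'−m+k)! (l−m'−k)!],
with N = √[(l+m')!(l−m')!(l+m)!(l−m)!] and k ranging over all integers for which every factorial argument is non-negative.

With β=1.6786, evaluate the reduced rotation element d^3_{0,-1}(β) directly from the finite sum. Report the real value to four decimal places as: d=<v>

d=0.4056

d^3_{0,-1}(β=1.6786) via the finite sum:
c=cos(1.678600/2)=0.667984, s=sin(1.678600/2)=0.744176; N=√[6·6·2·24]=41.569219
The bounds max(0,m−m')=0 and min(l+m,l−m')=2 give 3 terms
  k=0: (−1)^1·41.5692/(12)·0.6680^5·0.7442^1 = -0.342844
  k=1: (−1)^2·41.5692/(4)·0.6680^3·0.7442^3 = +1.276546
  k=2: (−1)^3·41.5692/(12)·0.6680^1·0.7442^5 = -0.528122
d^3_{0,-1}(1.6786) = -0.342844 +1.276546 -0.528122 = +0.405580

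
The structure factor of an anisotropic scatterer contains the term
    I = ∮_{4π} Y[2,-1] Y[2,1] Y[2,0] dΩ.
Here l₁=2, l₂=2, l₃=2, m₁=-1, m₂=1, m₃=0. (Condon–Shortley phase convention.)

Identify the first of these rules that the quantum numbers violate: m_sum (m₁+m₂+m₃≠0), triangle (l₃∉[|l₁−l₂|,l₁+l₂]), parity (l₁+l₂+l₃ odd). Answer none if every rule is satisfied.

none

m₁+m₂+m₃ = -1 + 1 + 0 = 0  ✓
triangle: |2−2|=0 ≤ l₃=2 ≤ 2+2=4  ✓
parity: l₁+l₂+l₃ = 6 is even  ✓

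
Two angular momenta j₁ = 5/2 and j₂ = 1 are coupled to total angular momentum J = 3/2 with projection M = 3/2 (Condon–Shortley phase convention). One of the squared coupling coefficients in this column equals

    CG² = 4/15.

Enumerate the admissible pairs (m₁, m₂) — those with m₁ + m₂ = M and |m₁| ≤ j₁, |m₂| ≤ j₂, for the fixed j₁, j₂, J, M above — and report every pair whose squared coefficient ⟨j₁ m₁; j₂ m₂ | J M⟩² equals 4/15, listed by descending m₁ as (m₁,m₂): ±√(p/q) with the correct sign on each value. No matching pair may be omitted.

(3/2,0): −√(4/15)

Admissible pairs with m₁+m₂ = M = 3/2: (1/2,1), (3/2,0), (5/2,-1)
  (m₁,m₂)=(5/2,-1): CG² = 2/3, CG = +√(2/3)
  (m₁,m₂)=(3/2,0): CG² = 4/15, CG = −√(4/15)   ← matches the target
  (m₁,m₂)=(1/2,1): CG² = 1/15, CG = +√(1/15)
Pairs with CG² = 4/15: (3/2,0): −√(4/15)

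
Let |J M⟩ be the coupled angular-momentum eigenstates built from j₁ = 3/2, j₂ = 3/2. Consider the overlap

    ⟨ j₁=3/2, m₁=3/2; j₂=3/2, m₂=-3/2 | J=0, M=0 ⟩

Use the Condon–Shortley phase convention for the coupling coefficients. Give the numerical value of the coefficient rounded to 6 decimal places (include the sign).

+0.500000  (= +√(1/4))

triangle: 3!*0!*0!/4! = 6/24
(j±m)!: 3!*0!*0!*3!*0!*0! = 36
prefactor² = (2J+1)*Δ*N² = 9
  k=0: +1/(0!*3!*0!*0!*0!*0!) = 1/6
Σ = 1/6  ⇒  CG² = 9*(1/6)² = 1/4
CG = +√(1/4) = +0.500000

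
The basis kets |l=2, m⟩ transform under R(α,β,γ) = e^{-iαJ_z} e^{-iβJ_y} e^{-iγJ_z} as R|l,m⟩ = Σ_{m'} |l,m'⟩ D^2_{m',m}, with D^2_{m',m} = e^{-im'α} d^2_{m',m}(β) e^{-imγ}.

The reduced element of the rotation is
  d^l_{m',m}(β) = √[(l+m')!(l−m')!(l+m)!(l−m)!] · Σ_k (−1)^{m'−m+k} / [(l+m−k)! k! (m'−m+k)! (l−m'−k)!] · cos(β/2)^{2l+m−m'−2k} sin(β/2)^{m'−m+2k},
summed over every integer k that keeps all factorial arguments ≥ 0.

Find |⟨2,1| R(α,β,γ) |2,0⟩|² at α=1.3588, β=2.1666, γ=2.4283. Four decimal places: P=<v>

P=0.3236

First d^2_{1,0}(β=2.1666), then the phase factors e^{-i(1)α} and e^{-i(0)γ}:
c=cos(2.166600/2)=0.468415, s=sin(2.166600/2)=0.883508; N=√[6·1·2·2]=4.898979
k: max(0,(0)−(1))=0 … min(2+(0),2−(1))=1
  k=0: (−1)^1·4.8990/(2)·0.4684^3·0.8835^1 = -0.222423
  k=1: (−1)^2·4.8990/(2)·0.4684^1·0.8835^3 = +0.791296
d^2_{1,0}(2.1666) = -0.222423 +0.791296 = +0.568873
|D^2_{1,0}|² = |d^2_{1,0}(β)|² = (+0.568873)² = 0.323616 (the z-rotation phases have unit modulus)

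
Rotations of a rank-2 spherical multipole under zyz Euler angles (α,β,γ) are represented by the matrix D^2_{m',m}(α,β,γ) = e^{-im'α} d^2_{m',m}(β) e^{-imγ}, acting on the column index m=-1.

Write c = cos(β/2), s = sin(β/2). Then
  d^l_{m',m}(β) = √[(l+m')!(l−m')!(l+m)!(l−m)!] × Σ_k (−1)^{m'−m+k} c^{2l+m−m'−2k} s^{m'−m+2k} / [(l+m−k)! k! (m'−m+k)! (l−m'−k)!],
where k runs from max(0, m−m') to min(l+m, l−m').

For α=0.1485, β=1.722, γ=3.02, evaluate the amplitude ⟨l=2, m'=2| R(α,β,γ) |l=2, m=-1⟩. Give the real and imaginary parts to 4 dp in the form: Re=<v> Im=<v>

Re=0.5196 Im=-0.2312

Split into d^2_{2,-1}(β=1.7220) × two z-phases.
With c≡cos(β/2)=0.651679 and s≡sin(β/2)=0.758495, N=[24·1·1·6]^{1/2}=12.000000
k: max(0,(-1)−(2))=0 … min(2+(-1),2−(2))=0
  k=0: (−1)^3·12.0000/(6)·0.6517^1·0.7585^3 = -0.568750
d^2_{2,-1}(1.7220) = -0.568750
D = (+0.956219-0.292653i)·(-0.568750)·(-0.992617+0.121293i) = +0.519645-0.231183i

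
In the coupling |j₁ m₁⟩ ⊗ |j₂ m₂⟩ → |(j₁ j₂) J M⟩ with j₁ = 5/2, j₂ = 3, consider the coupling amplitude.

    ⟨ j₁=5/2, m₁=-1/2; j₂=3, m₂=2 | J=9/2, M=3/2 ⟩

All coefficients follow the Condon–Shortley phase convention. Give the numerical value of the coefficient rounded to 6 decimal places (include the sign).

-0.604815  (= −√(169/462))

√[10·1!4!5!/11! · 2!3!5!1!6!3!] = √(345600/77)
  +(−1)^0/∏(0,1,3,5,1,0)! = 1/720  (running 1/720)
  +(−1)^1/∏(1,0,2,4,2,1)! = -1/96  (running -13/1440)
⟨..|..⟩ = √(345600/77)·(-13/1440) = -0.604815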